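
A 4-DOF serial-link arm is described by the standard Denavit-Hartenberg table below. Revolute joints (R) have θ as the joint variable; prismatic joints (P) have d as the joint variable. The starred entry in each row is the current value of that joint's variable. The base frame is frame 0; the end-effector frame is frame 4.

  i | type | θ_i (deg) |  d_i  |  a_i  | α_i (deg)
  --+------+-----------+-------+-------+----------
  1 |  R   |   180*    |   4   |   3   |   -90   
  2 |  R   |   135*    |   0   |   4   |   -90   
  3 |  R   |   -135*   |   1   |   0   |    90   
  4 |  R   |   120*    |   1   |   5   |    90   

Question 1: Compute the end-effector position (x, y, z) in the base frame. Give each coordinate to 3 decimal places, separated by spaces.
4.347 2.475 4.191

after link 1: o_1 = (-3.0000, 0.0000, 4.0000)
after link 2: o_2 = (-0.1716, -0.0000, 1.1716)
after link 3: o_3 = (0.5355, -0.0000, 1.8787)
after link 4: o_4 = (4.3474, 2.4749, 4.1905)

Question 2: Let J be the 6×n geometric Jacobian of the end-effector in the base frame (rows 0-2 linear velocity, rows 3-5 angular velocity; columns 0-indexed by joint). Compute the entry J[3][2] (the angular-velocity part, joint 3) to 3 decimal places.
axis z_2 = (0.7071,-0.0000,0.7071); lever o_n−o_2 = (4.5190,2.4749,3.0190)
cross product → J_v[:, 2] = (-1.7500,1.0607,1.7500)
J_ω[:, 2] = z_2
entry J[3][2] = 0.7071

0.707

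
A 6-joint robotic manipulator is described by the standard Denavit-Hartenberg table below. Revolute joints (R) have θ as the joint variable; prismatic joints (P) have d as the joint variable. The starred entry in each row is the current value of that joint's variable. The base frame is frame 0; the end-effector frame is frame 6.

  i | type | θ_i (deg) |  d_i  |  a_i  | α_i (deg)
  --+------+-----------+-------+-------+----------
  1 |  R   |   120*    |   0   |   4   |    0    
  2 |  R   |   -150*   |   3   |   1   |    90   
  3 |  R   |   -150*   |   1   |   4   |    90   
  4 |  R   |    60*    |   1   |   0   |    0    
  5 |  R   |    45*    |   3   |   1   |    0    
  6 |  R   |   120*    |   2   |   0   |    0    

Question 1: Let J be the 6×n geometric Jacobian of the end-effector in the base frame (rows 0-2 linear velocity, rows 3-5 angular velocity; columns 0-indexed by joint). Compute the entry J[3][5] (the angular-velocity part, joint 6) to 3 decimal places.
-0.433

axis z_5 = (-0.4330,0.2500,0.8660); lever o_n−o_5 = (-0.8660,0.5000,1.7321)
cross product → J_v[:, 5] = (0.0000,0.0000,0.0000)
J_ω[:, 5] = z_5
entry J[3][5] = -0.4330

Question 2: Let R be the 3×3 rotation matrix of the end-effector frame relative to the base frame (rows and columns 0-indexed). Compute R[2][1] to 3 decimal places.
-0.354

End-effector y-axis (col 1 of R) = (-0.1768,0.9186,-0.3536)
R[2][1] = -0.3536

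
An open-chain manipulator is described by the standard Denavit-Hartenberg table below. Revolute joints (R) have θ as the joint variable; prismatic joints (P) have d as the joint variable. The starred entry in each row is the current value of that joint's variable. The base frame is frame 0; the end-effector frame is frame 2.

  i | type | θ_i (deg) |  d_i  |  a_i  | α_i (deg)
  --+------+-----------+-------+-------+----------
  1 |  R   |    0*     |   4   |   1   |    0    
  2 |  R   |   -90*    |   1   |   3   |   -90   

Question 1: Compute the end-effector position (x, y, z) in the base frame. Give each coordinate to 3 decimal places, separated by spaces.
after link 1: o_1 = (1.0000, 0.0000, 4.0000)
after link 2: o_2 = (1.0000, -3.0000, 5.0000)

1.000 -3.000 5.000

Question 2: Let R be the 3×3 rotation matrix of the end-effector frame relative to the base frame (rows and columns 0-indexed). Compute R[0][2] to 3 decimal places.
1.000

End-effector z-axis (col 2 of R) = (1.0000,0.0000,0.0000)
R[0][2] = 1.0000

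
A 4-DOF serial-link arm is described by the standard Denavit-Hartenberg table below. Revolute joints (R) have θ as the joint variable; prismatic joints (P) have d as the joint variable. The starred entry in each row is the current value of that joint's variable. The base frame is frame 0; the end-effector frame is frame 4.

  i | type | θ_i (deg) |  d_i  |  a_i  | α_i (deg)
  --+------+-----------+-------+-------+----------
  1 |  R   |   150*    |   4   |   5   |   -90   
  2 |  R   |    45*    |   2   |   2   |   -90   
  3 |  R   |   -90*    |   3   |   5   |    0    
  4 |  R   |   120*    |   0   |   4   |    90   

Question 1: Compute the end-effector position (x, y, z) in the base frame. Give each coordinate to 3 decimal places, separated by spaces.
after link 1: o_1 = (-4.3301, 2.5000, 4.0000)
after link 2: o_2 = (-6.5549, 1.4751, 2.5858)
after link 3: o_3 = (-7.2178, -3.9157, 0.4645)
after link 4: o_4 = (-8.3391, -0.9589, -1.9850)

-8.339 -0.959 -1.985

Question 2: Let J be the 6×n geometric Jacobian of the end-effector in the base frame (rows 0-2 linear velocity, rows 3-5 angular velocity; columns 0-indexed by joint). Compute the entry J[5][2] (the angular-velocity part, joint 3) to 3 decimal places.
-0.707

axis z_2 = (0.6124,-0.3536,-0.7071); lever o_n−o_2 = (-1.7842,-2.4340,-4.5708)
cross product → J_v[:, 2] = (-0.1051,4.0607,-2.1213)
J_ω[:, 2] = z_2
entry J[5][2] = -0.7071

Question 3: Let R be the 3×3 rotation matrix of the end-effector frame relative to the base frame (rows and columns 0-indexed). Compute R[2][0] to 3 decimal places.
End-effector x-axis (col 0 of R) = (-0.2803,0.7392,-0.6124)
R[2][0] = -0.6124

-0.612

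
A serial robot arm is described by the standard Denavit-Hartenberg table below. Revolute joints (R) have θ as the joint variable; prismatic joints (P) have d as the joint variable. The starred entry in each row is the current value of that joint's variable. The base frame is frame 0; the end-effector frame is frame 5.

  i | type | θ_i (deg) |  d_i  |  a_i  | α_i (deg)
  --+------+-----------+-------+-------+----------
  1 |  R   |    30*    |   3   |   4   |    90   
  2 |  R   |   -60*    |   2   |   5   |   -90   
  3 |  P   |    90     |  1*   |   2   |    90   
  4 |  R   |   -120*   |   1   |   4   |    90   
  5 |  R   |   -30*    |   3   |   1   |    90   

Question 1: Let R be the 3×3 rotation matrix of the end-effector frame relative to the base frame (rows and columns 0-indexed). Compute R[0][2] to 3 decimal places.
-0.175

End-effector z-axis (col 2 of R) = (-0.1752,0.1875,0.9665)
R[0][2] = -0.1752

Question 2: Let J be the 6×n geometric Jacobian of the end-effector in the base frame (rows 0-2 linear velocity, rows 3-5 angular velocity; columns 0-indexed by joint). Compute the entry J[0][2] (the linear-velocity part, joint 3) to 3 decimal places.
0.750

prismatic axis z_2 = (0.7500,0.4330,0.5000)
J_v[:, 2] = z_2; J_ω[:, 2] = (0,0,0)
entry J[0][2] = 0.7500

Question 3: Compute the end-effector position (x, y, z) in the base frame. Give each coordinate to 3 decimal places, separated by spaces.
7.076 -1.724 -2.620

after link 1: o_1 = (3.4641, 2.0000, 3.0000)
after link 2: o_2 = (6.6292, 1.5179, -1.3301)
after link 3: o_3 = (6.3792, 3.6830, -0.8301)
after link 4: o_4 = (5.2141, 0.7010, -3.4282)
after link 5: o_5 = (7.0756, -1.7243, -2.6202)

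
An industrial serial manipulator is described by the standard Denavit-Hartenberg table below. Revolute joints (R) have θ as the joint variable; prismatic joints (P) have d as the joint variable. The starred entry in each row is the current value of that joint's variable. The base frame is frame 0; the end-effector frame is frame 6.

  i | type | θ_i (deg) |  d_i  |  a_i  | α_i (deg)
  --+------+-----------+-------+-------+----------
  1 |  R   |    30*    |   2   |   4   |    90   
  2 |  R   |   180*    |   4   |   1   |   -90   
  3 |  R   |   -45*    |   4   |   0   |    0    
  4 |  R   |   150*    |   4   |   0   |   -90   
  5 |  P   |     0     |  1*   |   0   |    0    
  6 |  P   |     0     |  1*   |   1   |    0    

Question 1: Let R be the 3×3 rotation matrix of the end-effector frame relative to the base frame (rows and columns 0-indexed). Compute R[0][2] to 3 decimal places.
0.966

End-effector z-axis (col 2 of R) = (0.9659,0.2588,-0.0000)
R[0][2] = 0.9659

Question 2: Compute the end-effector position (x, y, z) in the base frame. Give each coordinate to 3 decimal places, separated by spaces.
6.271 -0.481 -6.000

after link 1: o_1 = (3.4641, 2.0000, 2.0000)
after link 2: o_2 = (4.5981, -1.9641, 2.0000)
after link 3: o_3 = (4.5981, -1.9641, -2.0000)
after link 4: o_4 = (4.5981, -1.9641, -6.0000)
after link 5: o_5 = (5.5640, -1.7053, -6.0000)
after link 6: o_6 = (6.2711, -0.4805, -6.0000)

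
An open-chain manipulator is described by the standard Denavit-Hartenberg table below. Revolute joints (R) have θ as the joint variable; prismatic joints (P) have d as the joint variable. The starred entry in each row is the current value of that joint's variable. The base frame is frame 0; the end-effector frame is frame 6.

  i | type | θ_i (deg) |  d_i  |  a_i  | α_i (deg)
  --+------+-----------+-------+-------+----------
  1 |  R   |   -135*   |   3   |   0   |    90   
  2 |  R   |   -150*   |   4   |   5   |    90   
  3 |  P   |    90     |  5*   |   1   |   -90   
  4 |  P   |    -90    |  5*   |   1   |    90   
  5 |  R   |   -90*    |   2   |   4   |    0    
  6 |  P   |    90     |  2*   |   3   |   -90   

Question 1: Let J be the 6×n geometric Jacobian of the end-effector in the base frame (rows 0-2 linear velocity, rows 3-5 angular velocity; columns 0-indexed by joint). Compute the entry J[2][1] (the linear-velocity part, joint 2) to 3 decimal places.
-7.964

axis z_1 = (-0.7071,0.7071,0.0000); lever o_n−o_1 = (4.9244,6.3386,5.7942)
cross product → J_v[:, 1] = (4.0971,4.0971,-7.9641)
J_ω[:, 1] = z_1
entry J[2][1] = -7.9641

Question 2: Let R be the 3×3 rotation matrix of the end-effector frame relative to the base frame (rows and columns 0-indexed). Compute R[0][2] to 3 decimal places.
End-effector z-axis (col 2 of R) = (-0.6124,-0.6124,0.5000)
R[0][2] = -0.6124

-0.612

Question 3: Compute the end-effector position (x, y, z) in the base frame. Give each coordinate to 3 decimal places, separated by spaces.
after link 1: o_1 = (0.0000, 0.0000, 3.0000)
after link 2: o_2 = (0.2334, 5.8903, 0.5000)
after link 3: o_3 = (1.2941, 8.3652, 4.8301)
after link 4: o_4 = (-1.4142, 5.6569, 8.1962)
after link 5: o_5 = (2.4495, 6.6921, 6.1962)
after link 6: o_6 = (4.9244, 6.3386, 8.7942)

4.924 6.339 8.794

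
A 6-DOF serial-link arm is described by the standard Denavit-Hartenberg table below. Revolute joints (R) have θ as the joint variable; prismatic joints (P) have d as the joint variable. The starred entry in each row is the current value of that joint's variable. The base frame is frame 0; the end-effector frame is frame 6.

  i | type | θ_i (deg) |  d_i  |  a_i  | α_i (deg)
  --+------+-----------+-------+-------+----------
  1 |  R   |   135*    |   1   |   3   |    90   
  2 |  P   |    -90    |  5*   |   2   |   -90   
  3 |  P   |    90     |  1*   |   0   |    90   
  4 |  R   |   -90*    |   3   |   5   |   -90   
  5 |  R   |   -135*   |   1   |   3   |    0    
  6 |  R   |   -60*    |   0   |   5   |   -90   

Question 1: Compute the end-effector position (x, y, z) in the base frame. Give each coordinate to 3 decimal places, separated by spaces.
after link 1: o_1 = (-2.1213, 2.1213, 1.0000)
after link 2: o_2 = (1.4142, 5.6569, -1.0000)
after link 3: o_3 = (0.7071, 6.3640, -1.0000)
after link 4: o_4 = (4.2426, 2.8284, -4.0000)
after link 5: o_5 = (2.0355, 3.6213, -6.1213)
after link 6: o_6 = (-1.3795, 7.0364, -4.8272)

-1.380 7.036 -4.827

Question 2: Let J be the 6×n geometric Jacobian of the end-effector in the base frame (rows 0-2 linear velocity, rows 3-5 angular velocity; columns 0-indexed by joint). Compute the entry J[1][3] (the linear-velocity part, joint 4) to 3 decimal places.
axis z_3 = (0.0000,0.0000,-1.0000); lever o_n−o_3 = (-2.0866,0.6724,-3.8272)
cross product → J_v[:, 3] = (0.6724,2.0866,0.0000)
J_ω[:, 3] = z_3
entry J[1][3] = 2.0866

2.087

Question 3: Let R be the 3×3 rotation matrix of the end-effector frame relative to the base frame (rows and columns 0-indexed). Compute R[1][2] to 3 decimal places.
End-effector z-axis (col 2 of R) = (-0.1830,0.1830,-0.9659)
R[1][2] = 0.1830

0.183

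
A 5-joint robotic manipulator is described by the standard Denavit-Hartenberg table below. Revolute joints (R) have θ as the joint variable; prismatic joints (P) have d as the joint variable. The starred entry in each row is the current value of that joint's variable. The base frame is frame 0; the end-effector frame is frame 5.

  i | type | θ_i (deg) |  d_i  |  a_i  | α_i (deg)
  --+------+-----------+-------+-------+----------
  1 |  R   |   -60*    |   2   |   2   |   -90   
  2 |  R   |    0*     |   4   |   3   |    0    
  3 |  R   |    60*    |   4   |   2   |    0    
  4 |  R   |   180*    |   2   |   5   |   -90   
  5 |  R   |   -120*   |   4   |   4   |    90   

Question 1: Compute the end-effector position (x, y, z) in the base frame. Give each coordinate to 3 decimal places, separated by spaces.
15.642 -0.165 4.866

after link 1: o_1 = (1.0000, -1.7321, 2.0000)
after link 2: o_2 = (5.9641, -2.3301, 2.0000)
after link 3: o_3 = (9.9282, -1.1962, 0.2679)
after link 4: o_4 = (10.4103, 1.9689, 4.5981)
after link 5: o_5 = (15.6423, -0.1651, 4.8660)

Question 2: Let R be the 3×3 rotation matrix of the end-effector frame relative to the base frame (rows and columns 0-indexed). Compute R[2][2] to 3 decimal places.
End-effector z-axis (col 2 of R) = (-0.2165,-0.6250,-0.7500)
R[2][2] = -0.7500

-0.750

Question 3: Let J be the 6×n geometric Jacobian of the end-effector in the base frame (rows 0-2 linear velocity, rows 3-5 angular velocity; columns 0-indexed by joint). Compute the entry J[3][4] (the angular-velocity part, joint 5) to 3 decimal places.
0.433

axis z_4 = (0.4330,-0.7500,0.5000); lever o_n−o_4 = (5.2321,-2.1340,0.2679)
cross product → J_v[:, 4] = (0.8660,2.5000,3.0000)
J_ω[:, 4] = z_4
entry J[3][4] = 0.4330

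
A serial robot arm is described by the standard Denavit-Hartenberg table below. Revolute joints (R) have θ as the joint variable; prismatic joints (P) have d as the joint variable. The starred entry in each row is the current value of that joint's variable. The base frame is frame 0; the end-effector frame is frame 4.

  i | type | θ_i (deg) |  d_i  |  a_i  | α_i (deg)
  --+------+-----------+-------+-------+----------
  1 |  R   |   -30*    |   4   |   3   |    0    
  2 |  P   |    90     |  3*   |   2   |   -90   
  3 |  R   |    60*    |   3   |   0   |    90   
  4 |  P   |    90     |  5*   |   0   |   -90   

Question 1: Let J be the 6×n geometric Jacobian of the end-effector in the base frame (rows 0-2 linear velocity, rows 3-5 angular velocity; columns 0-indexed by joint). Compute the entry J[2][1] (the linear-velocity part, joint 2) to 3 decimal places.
1.000

prismatic axis z_1 = (0.0000,0.0000,1.0000)
J_v[:, 1] = z_1; J_ω[:, 1] = (0,0,0)
entry J[2][1] = 1.0000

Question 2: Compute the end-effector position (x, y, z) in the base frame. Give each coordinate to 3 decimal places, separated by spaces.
3.165 5.482 9.500

after link 1: o_1 = (2.5981, -1.5000, 4.0000)
after link 2: o_2 = (3.5981, 0.2321, 7.0000)
after link 3: o_3 = (1.0000, 1.7321, 7.0000)
after link 4: o_4 = (3.1651, 5.4821, 9.5000)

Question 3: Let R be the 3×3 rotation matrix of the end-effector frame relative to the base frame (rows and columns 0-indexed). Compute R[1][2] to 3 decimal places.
-0.433

End-effector z-axis (col 2 of R) = (-0.2500,-0.4330,0.8660)
R[1][2] = -0.4330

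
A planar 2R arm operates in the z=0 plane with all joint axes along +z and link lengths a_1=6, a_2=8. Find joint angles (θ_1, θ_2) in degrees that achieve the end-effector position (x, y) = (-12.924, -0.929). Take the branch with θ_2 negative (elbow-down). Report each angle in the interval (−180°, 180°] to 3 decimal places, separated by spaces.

cos θ_2 = (167.8928−6²−8²)/(2·6·8) = 0.7072; θ_2 = -44.9911° (elbow-down)
β = atan2(-0.9290,-12.9240) = -175.8885°; ψ = atan2(-5.6560,11.6577) = -25.8812°
θ_1 = β − ψ = -150.0073°

-150.007 -44.991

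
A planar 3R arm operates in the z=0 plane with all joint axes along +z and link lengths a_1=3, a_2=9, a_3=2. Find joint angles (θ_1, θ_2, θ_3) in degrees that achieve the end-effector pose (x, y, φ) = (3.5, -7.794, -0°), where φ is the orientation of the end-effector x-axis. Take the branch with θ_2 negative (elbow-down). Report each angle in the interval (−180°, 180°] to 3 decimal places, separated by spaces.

21.792 -120.004 98.213

wrist centre = target − a_3·(cos φ, sin φ) = (1.5000, -7.7940)
cos θ_2 = (62.9964−3²−9²)/(2·3·9) = -0.5001; θ_2 = -120.0044° (elbow-down)
β = atan2(-7.7940,1.5000) = -79.1063°; ψ = atan2(-7.7939,-1.5006) = -100.8981°
θ_1 = β − ψ = 21.7918°
θ_3 = φ − θ_1 − θ_2 = 98.2126° (wrapped to (-180°,180°])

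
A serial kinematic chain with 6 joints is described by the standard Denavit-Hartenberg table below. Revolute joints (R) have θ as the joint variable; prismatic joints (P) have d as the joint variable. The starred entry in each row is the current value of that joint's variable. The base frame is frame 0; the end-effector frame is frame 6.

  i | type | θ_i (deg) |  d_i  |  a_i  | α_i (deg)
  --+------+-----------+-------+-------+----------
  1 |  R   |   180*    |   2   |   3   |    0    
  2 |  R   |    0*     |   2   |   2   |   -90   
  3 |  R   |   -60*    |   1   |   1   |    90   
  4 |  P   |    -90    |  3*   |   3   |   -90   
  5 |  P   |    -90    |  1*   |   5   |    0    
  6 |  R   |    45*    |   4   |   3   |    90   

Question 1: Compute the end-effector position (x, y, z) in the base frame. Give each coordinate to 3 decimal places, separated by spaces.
0.765 4.121 14.257

after link 1: o_1 = (-3.0000, 0.0000, 2.0000)
after link 2: o_2 = (-5.0000, 0.0000, 4.0000)
after link 3: o_3 = (-5.5000, -1.0000, 4.8660)
after link 4: o_4 = (-2.9019, 2.0000, 6.3660)
after link 5: o_5 = (0.9282, 2.0000, 9.7321)
after link 6: o_6 = (0.7653, 4.1213, 14.2568)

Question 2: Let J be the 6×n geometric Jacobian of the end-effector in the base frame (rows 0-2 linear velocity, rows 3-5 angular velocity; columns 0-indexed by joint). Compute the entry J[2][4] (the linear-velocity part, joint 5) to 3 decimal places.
prismatic axis z_4 = (-0.5000,0.0000,0.8660)
J_v[:, 4] = z_4; J_ω[:, 4] = (0,0,0)
entry J[2][4] = 0.8660

0.866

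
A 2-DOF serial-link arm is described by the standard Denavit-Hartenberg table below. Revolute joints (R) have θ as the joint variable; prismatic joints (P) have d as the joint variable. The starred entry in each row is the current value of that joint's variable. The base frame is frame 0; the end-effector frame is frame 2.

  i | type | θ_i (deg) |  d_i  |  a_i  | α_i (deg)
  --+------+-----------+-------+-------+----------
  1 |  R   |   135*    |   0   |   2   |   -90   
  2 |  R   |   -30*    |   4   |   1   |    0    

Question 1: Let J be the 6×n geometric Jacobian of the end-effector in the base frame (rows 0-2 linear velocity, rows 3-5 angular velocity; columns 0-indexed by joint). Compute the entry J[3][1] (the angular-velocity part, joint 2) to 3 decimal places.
-0.707

axis z_1 = (-0.7071,-0.7071,0.0000); lever o_n−o_1 = (-3.4408,-2.2161,0.5000)
cross product → J_v[:, 1] = (-0.3536,0.3536,-0.8660)
J_ω[:, 1] = z_1
entry J[3][1] = -0.7071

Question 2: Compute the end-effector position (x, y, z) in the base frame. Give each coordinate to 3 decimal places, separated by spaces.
-4.855 -0.802 0.500

after link 1: o_1 = (-1.4142, 1.4142, 0.0000)
after link 2: o_2 = (-4.8550, -0.8018, 0.5000)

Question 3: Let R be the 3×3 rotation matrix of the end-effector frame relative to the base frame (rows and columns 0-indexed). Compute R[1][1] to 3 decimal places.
End-effector y-axis (col 1 of R) = (-0.3536,0.3536,-0.8660)
R[1][1] = 0.3536

0.354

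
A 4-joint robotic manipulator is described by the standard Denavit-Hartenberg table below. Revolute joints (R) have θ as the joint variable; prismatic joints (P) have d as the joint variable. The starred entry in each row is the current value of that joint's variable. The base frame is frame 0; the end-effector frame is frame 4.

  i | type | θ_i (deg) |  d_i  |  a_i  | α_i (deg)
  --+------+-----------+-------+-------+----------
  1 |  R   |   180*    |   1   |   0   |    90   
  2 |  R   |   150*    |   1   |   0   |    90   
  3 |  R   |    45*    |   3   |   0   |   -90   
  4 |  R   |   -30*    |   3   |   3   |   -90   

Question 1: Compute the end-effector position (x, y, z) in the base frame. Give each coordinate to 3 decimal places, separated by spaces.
after link 1: o_1 = (0.0000, 0.0000, 1.0000)
after link 2: o_2 = (0.0000, 1.0000, 1.0000)
after link 3: o_3 = (-1.5000, 1.0000, 3.5981)
after link 4: o_4 = (-2.4961, 4.9584, 4.7550)

-2.496 4.958 4.755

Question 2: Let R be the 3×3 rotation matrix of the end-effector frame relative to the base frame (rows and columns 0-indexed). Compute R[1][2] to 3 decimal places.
End-effector z-axis (col 2 of R) = (0.7392,0.3536,-0.5732)
R[1][2] = 0.3536

0.354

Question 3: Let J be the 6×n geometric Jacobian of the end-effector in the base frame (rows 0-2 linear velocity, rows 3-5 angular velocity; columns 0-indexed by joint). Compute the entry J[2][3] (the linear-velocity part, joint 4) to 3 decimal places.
axis z_3 = (-0.6124,0.7071,-0.3536); lever o_n−o_3 = (-0.9961,3.9584,1.1569)
cross product → J_v[:, 3] = (2.2176,1.0607,-1.7197)
J_ω[:, 3] = z_3
entry J[2][3] = -1.7197

-1.720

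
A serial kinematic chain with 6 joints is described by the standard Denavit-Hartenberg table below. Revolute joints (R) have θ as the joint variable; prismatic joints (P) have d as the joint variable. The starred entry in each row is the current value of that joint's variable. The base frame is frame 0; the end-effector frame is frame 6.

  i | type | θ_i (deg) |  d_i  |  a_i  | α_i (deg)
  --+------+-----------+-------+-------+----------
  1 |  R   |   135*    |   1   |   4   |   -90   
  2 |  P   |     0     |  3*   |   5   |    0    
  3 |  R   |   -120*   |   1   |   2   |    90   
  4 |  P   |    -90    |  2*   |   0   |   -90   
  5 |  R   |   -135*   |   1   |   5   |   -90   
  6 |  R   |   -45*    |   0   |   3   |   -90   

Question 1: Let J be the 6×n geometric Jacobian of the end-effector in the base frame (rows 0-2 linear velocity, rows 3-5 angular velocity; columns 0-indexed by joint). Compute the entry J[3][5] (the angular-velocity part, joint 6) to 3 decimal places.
0.933

axis z_5 = (0.9330,0.0670,-0.3536); lever o_n−o_5 = (0.6079,-2.7292,1.0871)
cross product → J_v[:, 5] = (-0.8921,-1.2292,-2.5871)
J_ω[:, 5] = z_5
entry J[3][5] = 0.9330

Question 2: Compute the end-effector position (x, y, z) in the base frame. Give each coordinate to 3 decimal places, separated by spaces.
after link 1: o_1 = (-2.8284, 2.8284, 1.0000)
after link 2: o_2 = (-8.4853, 4.2426, 1.0000)
after link 3: o_3 = (-8.4853, 2.8284, 2.7321)
after link 4: o_4 = (-7.2605, 1.6037, 1.7321)
after link 5: o_5 = (-7.2419, -3.4149, 0.8303)
after link 6: o_6 = (-6.6340, -6.1442, 1.9174)

-6.634 -6.144 1.917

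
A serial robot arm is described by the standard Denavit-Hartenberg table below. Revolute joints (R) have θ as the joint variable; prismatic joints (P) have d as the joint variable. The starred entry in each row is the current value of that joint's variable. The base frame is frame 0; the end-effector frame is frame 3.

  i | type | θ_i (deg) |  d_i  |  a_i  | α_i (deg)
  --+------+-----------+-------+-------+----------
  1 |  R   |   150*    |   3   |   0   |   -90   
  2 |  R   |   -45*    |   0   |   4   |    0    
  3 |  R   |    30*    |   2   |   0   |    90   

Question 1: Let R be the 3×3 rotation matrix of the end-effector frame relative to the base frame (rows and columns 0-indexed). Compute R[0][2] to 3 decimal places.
End-effector z-axis (col 2 of R) = (0.2241,-0.1294,0.9659)
R[0][2] = 0.2241

0.224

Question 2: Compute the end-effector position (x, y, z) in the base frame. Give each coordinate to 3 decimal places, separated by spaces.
after link 1: o_1 = (0.0000, 0.0000, 3.0000)
after link 2: o_2 = (-2.4495, 1.4142, 5.8284)
after link 3: o_3 = (-3.4495, -0.3178, 5.8284)

-3.449 -0.318 5.828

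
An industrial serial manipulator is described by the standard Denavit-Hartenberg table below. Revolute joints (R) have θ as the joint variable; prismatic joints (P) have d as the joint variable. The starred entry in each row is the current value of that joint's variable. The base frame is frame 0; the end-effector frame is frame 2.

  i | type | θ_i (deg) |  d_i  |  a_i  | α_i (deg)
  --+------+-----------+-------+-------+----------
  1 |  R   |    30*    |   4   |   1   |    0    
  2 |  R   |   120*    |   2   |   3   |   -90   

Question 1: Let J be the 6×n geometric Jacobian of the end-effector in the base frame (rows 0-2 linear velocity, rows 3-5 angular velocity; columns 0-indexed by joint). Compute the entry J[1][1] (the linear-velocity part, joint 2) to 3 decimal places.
-2.598

axis z_1 = (0.0000,0.0000,1.0000); lever o_n−o_1 = (-2.5981,1.5000,2.0000)
cross product → J_v[:, 1] = (-1.5000,-2.5981,0.0000)
J_ω[:, 1] = z_1
entry J[1][1] = -2.5981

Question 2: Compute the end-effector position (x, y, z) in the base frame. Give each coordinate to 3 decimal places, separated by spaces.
after link 1: o_1 = (0.8660, 0.5000, 4.0000)
after link 2: o_2 = (-1.7321, 2.0000, 6.0000)

-1.732 2.000 6.000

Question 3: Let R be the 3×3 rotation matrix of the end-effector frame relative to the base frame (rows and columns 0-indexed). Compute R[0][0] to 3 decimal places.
End-effector x-axis (col 0 of R) = (-0.8660,0.5000,0.0000)
R[0][0] = -0.8660

-0.866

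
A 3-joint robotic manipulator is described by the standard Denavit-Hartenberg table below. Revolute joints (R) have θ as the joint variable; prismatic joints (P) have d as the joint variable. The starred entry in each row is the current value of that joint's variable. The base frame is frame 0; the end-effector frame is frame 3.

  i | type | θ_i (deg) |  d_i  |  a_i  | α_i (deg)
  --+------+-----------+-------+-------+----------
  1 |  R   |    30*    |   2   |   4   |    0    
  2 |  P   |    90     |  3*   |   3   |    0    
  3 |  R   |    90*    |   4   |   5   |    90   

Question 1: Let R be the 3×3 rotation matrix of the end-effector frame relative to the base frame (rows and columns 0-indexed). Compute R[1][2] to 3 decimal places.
0.866

End-effector z-axis (col 2 of R) = (-0.5000,0.8660,0.0000)
R[1][2] = 0.8660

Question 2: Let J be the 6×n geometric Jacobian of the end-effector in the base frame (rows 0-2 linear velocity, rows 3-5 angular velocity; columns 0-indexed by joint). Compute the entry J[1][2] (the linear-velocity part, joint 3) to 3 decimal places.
-4.330

axis z_2 = (0.0000,0.0000,1.0000); lever o_n−o_2 = (-4.3301,-2.5000,4.0000)
cross product → J_v[:, 2] = (2.5000,-4.3301,0.0000)
J_ω[:, 2] = z_2
entry J[1][2] = -4.3301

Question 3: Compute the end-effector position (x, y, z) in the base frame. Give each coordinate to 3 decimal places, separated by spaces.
after link 1: o_1 = (3.4641, 2.0000, 2.0000)
after link 2: o_2 = (1.9641, 4.5981, 5.0000)
after link 3: o_3 = (-2.3660, 2.0981, 9.0000)

-2.366 2.098 9.000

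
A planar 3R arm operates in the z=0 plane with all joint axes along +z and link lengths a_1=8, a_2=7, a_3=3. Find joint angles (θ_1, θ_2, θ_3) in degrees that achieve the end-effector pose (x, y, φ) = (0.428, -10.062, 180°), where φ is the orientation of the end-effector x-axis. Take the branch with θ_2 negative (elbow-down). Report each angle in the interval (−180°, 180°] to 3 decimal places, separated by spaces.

wrist centre = target − a_3·(cos φ, sin φ) = (3.4280, -10.0620)
cos θ_2 = (112.9950−8²−7²)/(2·8·7) = -0.0000; θ_2 = -90.0025° (elbow-down)
β = atan2(-10.0620,3.4280) = -71.1867°; ψ = atan2(-7.0000,7.9997) = -41.1870°
θ_1 = β − ψ = -29.9996°
θ_3 = φ − θ_1 − θ_2 = -59.9978° (wrapped to (-180°,180°])

-30.000 -90.003 -59.998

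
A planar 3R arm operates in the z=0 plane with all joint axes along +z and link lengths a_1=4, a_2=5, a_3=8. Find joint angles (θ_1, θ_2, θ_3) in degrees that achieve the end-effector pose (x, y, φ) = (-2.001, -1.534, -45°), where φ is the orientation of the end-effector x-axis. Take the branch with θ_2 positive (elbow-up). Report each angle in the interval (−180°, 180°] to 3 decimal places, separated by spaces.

134.997 30.001 150.002

wrist centre = target − a_3·(cos φ, sin φ) = (-7.6579, 4.1229)
cos θ_2 = (75.6407−4²−5²)/(2·4·5) = 0.8660; θ_2 = 30.0010° (elbow-up)
β = atan2(4.1229,-7.6579) = 151.7028°; ψ = atan2(2.5001,8.3301) = 16.7059°
θ_1 = β − ψ = 134.9969°
θ_3 = φ − θ_1 − θ_2 = 150.0021° (wrapped to (-180°,180°])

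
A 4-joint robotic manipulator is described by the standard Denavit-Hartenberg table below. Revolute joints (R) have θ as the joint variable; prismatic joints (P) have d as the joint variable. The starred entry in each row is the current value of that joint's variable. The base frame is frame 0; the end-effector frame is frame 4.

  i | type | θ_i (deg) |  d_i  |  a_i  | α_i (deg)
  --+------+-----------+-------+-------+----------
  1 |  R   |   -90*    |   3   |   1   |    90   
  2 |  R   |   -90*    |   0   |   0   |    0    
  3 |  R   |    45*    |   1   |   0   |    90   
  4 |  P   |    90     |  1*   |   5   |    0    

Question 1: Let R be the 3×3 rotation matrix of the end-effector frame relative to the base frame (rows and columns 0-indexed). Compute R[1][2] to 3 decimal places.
0.707

End-effector z-axis (col 2 of R) = (-0.0000,0.7071,-0.7071)
R[1][2] = 0.7071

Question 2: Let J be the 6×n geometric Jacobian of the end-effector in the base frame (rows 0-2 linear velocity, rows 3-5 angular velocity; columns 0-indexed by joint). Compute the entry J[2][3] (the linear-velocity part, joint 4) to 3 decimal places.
prismatic axis z_3 = (-0.0000,0.7071,-0.7071)
J_v[:, 3] = z_3; J_ω[:, 3] = (0,0,0)
entry J[2][3] = -0.7071

-0.707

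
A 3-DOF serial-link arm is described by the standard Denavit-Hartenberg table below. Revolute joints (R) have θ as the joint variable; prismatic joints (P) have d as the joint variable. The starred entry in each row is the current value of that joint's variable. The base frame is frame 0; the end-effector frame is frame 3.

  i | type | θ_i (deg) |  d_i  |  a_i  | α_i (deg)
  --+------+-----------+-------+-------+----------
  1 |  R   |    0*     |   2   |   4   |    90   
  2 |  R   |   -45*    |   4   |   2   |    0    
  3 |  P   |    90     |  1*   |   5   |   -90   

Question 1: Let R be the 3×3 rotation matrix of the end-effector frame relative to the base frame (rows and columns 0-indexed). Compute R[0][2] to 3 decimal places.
End-effector z-axis (col 2 of R) = (-0.7071,-0.0000,0.7071)
R[0][2] = -0.7071

-0.707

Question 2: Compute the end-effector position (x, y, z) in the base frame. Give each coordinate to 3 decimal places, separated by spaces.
8.950 -5.000 4.121

after link 1: o_1 = (4.0000, 0.0000, 2.0000)
after link 2: o_2 = (5.4142, -4.0000, 0.5858)
after link 3: o_3 = (8.9497, -5.0000, 4.1213)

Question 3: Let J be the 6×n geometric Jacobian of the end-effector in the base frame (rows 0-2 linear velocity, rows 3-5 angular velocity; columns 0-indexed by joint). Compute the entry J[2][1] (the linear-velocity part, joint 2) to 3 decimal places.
axis z_1 = (0.0000,-1.0000,0.0000); lever o_n−o_1 = (4.9497,-5.0000,2.1213)
cross product → J_v[:, 1] = (-2.1213,0.0000,4.9497)
J_ω[:, 1] = z_1
entry J[2][1] = 4.9497

4.950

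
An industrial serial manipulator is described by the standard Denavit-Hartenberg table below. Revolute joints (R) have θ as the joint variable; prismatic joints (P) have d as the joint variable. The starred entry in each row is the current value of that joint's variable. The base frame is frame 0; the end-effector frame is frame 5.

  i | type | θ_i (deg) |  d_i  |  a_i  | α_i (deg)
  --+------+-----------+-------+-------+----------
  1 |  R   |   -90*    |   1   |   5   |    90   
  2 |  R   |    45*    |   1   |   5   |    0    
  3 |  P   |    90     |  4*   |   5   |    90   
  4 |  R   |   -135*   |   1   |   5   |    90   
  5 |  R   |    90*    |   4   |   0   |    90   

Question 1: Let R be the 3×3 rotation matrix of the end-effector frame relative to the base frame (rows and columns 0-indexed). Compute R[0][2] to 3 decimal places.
End-effector z-axis (col 2 of R) = (0.7071,-0.5000,-0.5000)
R[0][2] = 0.7071

0.707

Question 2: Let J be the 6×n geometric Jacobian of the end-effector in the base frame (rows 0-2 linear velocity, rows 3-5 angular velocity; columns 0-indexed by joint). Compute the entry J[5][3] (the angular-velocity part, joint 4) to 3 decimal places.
0.707

axis z_3 = (0.0000,-0.7071,0.7071); lever o_n−o_3 = (0.7071,-5.2071,-3.7929)
cross product → J_v[:, 3] = (6.3640,0.5000,0.5000)
J_ω[:, 3] = z_3
entry J[5][3] = 0.7071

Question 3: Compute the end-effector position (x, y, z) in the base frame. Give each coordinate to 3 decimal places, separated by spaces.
after link 1: o_1 = (0.0000, -5.0000, 1.0000)
after link 2: o_2 = (-1.0000, -8.5355, 4.5355)
after link 3: o_3 = (-5.0000, -5.0000, 8.0711)
after link 4: o_4 = (-1.4645, -8.2071, 6.2782)
after link 5: o_5 = (-4.2929, -10.2071, 4.2782)

-4.293 -10.207 4.278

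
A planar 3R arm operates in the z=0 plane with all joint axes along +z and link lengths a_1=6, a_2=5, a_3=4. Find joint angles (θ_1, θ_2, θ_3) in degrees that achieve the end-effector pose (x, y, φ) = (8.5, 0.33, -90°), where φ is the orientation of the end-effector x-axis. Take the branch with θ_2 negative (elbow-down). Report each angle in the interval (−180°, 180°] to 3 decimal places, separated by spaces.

wrist centre = target − a_3·(cos φ, sin φ) = (8.5000, 4.3300)
cos θ_2 = (90.9989−6²−5²)/(2·6·5) = 0.5000; θ_2 = -60.0012° (elbow-down)
β = atan2(4.3300,8.5000) = 26.9948°; ψ = atan2(-4.3302,8.4999) = -26.9960°
θ_1 = β − ψ = 53.9909°
θ_3 = φ − θ_1 − θ_2 = -83.9897° (wrapped to (-180°,180°])

53.991 -60.001 -83.990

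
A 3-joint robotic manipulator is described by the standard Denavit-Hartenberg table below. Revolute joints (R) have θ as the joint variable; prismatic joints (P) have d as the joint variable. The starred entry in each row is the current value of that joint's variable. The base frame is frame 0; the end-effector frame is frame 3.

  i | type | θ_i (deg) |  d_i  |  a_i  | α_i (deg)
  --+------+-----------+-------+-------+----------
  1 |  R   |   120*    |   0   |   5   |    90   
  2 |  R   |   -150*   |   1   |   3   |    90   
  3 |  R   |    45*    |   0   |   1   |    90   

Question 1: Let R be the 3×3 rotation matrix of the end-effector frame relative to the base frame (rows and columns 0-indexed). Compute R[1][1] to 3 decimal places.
-0.433

End-effector y-axis (col 1 of R) = (0.2500,-0.4330,0.8660)
R[1][1] = -0.4330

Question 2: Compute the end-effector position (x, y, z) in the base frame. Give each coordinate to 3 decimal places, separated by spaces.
0.584 2.403 -1.854

after link 1: o_1 = (-2.5000, 4.3301, 0.0000)
after link 2: o_2 = (-0.3349, 2.5801, -1.5000)
after link 3: o_3 = (0.5836, 2.4034, -1.8536)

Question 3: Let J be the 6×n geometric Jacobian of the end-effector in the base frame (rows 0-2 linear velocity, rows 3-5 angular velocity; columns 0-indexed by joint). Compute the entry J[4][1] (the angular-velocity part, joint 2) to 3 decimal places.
axis z_1 = (0.8660,0.5000,0.0000); lever o_n−o_1 = (3.0836,-1.9268,-1.8536)
cross product → J_v[:, 1] = (-0.9268,1.6052,-3.2104)
J_ω[:, 1] = z_1
entry J[4][1] = 0.5000

0.500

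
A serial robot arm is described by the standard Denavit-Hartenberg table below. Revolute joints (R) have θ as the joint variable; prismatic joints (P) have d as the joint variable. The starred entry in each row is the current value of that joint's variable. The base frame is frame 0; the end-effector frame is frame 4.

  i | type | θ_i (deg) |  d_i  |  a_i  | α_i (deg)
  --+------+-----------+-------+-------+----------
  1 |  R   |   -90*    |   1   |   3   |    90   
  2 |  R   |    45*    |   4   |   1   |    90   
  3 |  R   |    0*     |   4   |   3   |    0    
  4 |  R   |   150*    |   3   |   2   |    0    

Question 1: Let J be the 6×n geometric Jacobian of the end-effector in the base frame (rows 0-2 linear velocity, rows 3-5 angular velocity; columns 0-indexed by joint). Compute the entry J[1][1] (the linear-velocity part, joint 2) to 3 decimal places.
axis z_1 = (-1.0000,-0.0000,0.0000); lever o_n−o_1 = (-5.0000,-6.5534,-3.3461)
cross product → J_v[:, 1] = (0.0000,-3.3461,6.5534)
J_ω[:, 1] = z_1
entry J[1][1] = -3.3461

-3.346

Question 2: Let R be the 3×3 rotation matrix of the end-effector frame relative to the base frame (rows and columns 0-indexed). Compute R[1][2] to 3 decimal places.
End-effector z-axis (col 2 of R) = (-0.0000,-0.7071,-0.7071)
R[1][2] = -0.7071

-0.707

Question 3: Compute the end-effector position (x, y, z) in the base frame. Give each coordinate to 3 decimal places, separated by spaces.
-5.000 -9.553 -2.346

after link 1: o_1 = (0.0000, -3.0000, 1.0000)
after link 2: o_2 = (-4.0000, -3.7071, 1.7071)
after link 3: o_3 = (-4.0000, -8.6569, 1.0000)
after link 4: o_4 = (-5.0000, -9.5534, -2.3461)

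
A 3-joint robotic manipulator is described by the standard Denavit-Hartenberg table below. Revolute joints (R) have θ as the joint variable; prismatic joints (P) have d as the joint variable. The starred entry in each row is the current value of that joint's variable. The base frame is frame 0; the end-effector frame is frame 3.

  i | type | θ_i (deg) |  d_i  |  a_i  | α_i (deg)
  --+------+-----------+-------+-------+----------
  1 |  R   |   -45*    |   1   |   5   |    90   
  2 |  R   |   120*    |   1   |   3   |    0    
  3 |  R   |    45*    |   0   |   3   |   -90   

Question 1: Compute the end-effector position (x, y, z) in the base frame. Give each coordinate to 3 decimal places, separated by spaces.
-0.281 -1.133 4.375

after link 1: o_1 = (3.5355, -3.5355, 1.0000)
after link 2: o_2 = (1.7678, -3.1820, 3.5981)
after link 3: o_3 = (-0.2813, -1.1329, 4.3745)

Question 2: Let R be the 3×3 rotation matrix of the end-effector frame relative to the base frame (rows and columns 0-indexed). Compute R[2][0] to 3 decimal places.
0.259

End-effector x-axis (col 0 of R) = (-0.6830,0.6830,0.2588)
R[2][0] = 0.2588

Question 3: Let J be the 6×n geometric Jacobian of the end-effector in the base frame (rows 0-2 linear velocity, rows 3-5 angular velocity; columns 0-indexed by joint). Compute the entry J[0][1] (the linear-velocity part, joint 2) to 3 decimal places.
-2.386

axis z_1 = (-0.7071,-0.7071,0.0000); lever o_n−o_1 = (-3.8168,2.4026,3.3745)
cross product → J_v[:, 1] = (-2.3862,2.3862,-4.3978)
J_ω[:, 1] = z_1
entry J[0][1] = -2.3862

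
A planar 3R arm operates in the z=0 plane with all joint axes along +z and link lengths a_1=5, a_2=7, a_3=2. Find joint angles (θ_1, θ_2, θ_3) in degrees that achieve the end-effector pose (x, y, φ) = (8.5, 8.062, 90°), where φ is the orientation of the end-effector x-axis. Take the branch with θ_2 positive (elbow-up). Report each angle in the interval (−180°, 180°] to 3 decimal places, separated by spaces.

wrist centre = target − a_3·(cos φ, sin φ) = (8.5000, 6.0620)
cos θ_2 = (108.9978−5²−7²)/(2·5·7) = 0.5000; θ_2 = 60.0020° (elbow-up)
β = atan2(6.0620,8.5000) = 35.4956°; ψ = atan2(6.0623,8.4998) = 35.4976°
θ_1 = β − ψ = -0.0020°
θ_3 = φ − θ_1 − θ_2 = 30.0000° (wrapped to (-180°,180°])

-0.002 60.002 30.000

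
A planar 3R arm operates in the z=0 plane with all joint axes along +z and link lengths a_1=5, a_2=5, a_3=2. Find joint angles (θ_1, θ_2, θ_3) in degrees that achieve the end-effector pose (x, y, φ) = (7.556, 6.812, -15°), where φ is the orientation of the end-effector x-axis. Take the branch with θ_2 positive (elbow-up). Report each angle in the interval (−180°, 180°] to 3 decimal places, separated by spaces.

30.000 45.001 -90.001

wrist centre = target − a_3·(cos φ, sin φ) = (5.6241, 7.3296)
cos θ_2 = (85.3546−5²−5²)/(2·5·5) = 0.7071; θ_2 = 45.0011° (elbow-up)
β = atan2(7.3296,5.6241) = 52.5004°; ψ = atan2(3.5356,8.5355) = 22.5006°
θ_1 = β − ψ = 29.9998°
θ_3 = φ − θ_1 − θ_2 = -90.0010° (wrapped to (-180°,180°])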